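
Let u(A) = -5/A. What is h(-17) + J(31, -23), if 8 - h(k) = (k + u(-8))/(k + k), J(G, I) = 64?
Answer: 19453/272 ≈ 71.518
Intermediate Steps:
h(k) = 8 - (5/8 + k)/(2*k) (h(k) = 8 - (k - 5/(-8))/(k + k) = 8 - (k - 5*(-⅛))/(2*k) = 8 - (k + 5/8)*1/(2*k) = 8 - (5/8 + k)*1/(2*k) = 8 - (5/8 + k)/(2*k))
h(-17) + J(31, -23) = (5/16)*(-1 + 24*(-17))/(-17) + 64 = (5/16)*(-1/17)*(-1 - 408) + 64 = (5/16)*(-1/17)*(-409) + 64 = 2045/272 + 64 = 19453/272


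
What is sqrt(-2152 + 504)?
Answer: 4*I*sqrt(103) ≈ 40.596*I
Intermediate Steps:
sqrt(-2152 + 504) = sqrt(-1648) = 4*I*sqrt(103)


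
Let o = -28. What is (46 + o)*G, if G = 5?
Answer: 90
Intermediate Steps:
(46 + o)*G = (46 - 28)*5 = 18*5 = 90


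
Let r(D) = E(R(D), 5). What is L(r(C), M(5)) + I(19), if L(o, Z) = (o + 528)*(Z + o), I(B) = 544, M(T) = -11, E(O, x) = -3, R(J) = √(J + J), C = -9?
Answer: -6806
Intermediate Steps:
R(J) = √2*√J (R(J) = √(2*J) = √2*√J)
r(D) = -3
L(o, Z) = (528 + o)*(Z + o)
L(r(C), M(5)) + I(19) = ((-3)² + 528*(-11) + 528*(-3) - 11*(-3)) + 544 = (9 - 5808 - 1584 + 33) + 544 = -7350 + 544 = -6806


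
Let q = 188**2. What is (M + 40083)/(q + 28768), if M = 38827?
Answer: 39455/32056 ≈ 1.2308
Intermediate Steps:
q = 35344
(M + 40083)/(q + 28768) = (38827 + 40083)/(35344 + 28768) = 78910/64112 = 78910*(1/64112) = 39455/32056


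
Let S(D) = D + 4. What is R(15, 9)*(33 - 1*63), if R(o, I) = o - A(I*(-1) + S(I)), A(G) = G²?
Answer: 30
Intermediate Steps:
S(D) = 4 + D
R(o, I) = -16 + o (R(o, I) = o - (I*(-1) + (4 + I))² = o - (-I + (4 + I))² = o - 1*4² = o - 1*16 = o - 16 = -16 + o)
R(15, 9)*(33 - 1*63) = (-16 + 15)*(33 - 1*63) = -(33 - 63) = -1*(-30) = 30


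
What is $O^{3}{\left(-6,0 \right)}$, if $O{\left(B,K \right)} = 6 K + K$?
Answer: $0$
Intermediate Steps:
$O{\left(B,K \right)} = 7 K$
$O^{3}{\left(-6,0 \right)} = \left(7 \cdot 0\right)^{3} = 0^{3} = 0$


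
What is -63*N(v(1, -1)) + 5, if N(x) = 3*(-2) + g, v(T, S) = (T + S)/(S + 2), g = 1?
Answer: 320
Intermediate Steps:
v(T, S) = (S + T)/(2 + S)
N(x) = -5 (N(x) = 3*(-2) + 1 = -6 + 1 = -5)
-63*N(v(1, -1)) + 5 = -63*(-5) + 5 = 315 + 5 = 320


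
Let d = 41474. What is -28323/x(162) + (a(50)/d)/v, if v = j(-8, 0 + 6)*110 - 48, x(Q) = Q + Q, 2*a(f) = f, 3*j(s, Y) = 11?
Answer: -2898602251/33158463 ≈ -87.417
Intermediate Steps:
j(s, Y) = 11/3 (j(s, Y) = (1/3)*11 = 11/3)
a(f) = f/2
x(Q) = 2*Q
v = 1066/3 (v = (11/3)*110 - 48 = 1210/3 - 48 = 1066/3 ≈ 355.33)
-28323/x(162) + (a(50)/d)/v = -28323/(2*162) + (((1/2)*50)/41474)/(1066/3) = -28323/324 + (25*(1/41474))*(3/1066) = -28323*1/324 + (25/41474)*(3/1066) = -1049/12 + 75/44211284 = -2898602251/33158463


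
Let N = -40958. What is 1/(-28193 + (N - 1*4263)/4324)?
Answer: -4324/121951753 ≈ -3.5457e-5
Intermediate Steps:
1/(-28193 + (N - 1*4263)/4324) = 1/(-28193 + (-40958 - 1*4263)/4324) = 1/(-28193 + (-40958 - 4263)*(1/4324)) = 1/(-28193 - 45221*1/4324) = 1/(-28193 - 45221/4324) = 1/(-121951753/4324) = -4324/121951753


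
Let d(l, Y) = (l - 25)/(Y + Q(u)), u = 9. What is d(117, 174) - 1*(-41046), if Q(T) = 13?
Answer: 7675694/187 ≈ 41047.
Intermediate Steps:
d(l, Y) = (-25 + l)/(13 + Y) (d(l, Y) = (l - 25)/(Y + 13) = (-25 + l)/(13 + Y))
d(117, 174) - 1*(-41046) = (-25 + 117)/(13 + 174) - 1*(-41046) = 92/187 + 41046 = 7675694/187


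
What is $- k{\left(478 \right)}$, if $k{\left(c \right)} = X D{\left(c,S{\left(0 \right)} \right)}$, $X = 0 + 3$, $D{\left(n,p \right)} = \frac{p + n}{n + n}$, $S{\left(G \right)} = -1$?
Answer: $- \frac{1431}{956} \approx -1.4969$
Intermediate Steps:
$D{\left(n,p \right)} = \frac{n + p}{2 n}$
$X = 3$
$k{\left(c \right)} = \frac{3 \left(-1 + c\right)}{2 c}$ ($k{\left(c \right)} = 3 \frac{c - 1}{2 c} = 3 \frac{-1 + c}{2 c} = \frac{3 \left(-1 + c\right)}{2 c}$)
$- k{\left(478 \right)} = - \frac{3 \left(-1 + 478\right)}{2 \cdot 478} = - \frac{3 \cdot 477}{2 \cdot 478} = \left(-1\right) \frac{1431}{956} = - \frac{1431}{956}$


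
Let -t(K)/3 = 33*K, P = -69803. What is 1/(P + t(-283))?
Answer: -1/41786 ≈ -2.3931e-5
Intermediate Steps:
t(K) = -99*K
1/(P + t(-283)) = 1/(-69803 - 99*(-283)) = 1/(-69803 + 28017) = 1/(-41786) = -1/41786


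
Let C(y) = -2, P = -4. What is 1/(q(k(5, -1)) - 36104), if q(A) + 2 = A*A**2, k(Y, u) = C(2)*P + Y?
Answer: -1/33909 ≈ -2.9491e-5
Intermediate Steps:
k(Y, u) = 8 + Y (k(Y, u) = -2*(-4) + Y = 8 + Y)
q(A) = -2 + A**3 (q(A) = -2 + A*A**2 = -2 + A**3)
1/(q(k(5, -1)) - 36104) = 1/((-2 + (8 + 5)**3) - 36104) = 1/((-2 + 13**3) - 36104) = 1/((-2 + 2197) - 36104) = 1/(2195 - 36104) = 1/(-33909) = -1/33909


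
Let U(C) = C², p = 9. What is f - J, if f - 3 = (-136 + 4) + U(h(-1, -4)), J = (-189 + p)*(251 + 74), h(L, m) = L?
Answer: 58372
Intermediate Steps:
J = -58500 (J = (-189 + 9)*(251 + 74) = -180*325 = -58500)
f = -128 (f = 3 + ((-136 + 4) + (-1)²) = 3 + (-132 + 1) = 3 - 131 = -128)
f - J = -128 - 1*(-58500) = -128 + 58500 = 58372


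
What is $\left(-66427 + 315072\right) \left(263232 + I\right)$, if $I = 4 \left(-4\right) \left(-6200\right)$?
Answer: $90116904640$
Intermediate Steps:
$I = 99200$ ($I = \left(-16\right) \left(-6200\right) = 99200$)
$\left(-66427 + 315072\right) \left(263232 + I\right) = \left(-66427 + 315072\right) \left(263232 + 99200\right) = 248645 \cdot 362432 = 90116904640$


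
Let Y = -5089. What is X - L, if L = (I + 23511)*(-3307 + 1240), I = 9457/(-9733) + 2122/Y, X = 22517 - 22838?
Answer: 2406923195400459/49531237 ≈ 4.8594e+7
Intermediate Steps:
X = -321
I = -68780099/49531237 (I = 9457/(-9733) + 2122/(-5089) = 9457*(-1/9733) + 2122*(-1/5089) = -9457/9733 - 2122/5089 = -68780099/49531237 ≈ -1.3886)
L = -2406939094927536/49531237 (L = (-68780099/49531237 + 23511)*(-3307 + 1240) = (1164460133008/49531237)*(-2067) = -2406939094927536/49531237 ≈ -4.8594e+7)
X - L = -321 - 1*(-2406939094927536/49531237) = -321 + 2406939094927536/49531237 = 2406923195400459/49531237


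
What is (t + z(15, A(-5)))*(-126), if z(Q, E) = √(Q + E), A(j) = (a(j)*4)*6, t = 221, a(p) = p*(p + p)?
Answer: -27846 - 1134*√15 ≈ -32238.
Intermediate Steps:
a(p) = 2*p² (a(p) = p*(2*p) = 2*p²)
A(j) = 48*j² (A(j) = ((2*j²)*4)*6 = (8*j²)*6 = 48*j²)
z(Q, E) = √(E + Q)
(t + z(15, A(-5)))*(-126) = (221 + √(48*(-5)² + 15))*(-126) = (221 + √(48*25 + 15))*(-126) = (221 + √(1200 + 15))*(-126) = (221 + √1215)*(-126) = (221 + 9*√15)*(-126) = -27846 - 1134*√15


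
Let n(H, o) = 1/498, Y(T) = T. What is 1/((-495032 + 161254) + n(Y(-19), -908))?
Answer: -498/166221443 ≈ -2.9960e-6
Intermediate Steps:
n(H, o) = 1/498
1/((-495032 + 161254) + n(Y(-19), -908)) = 1/((-495032 + 161254) + 1/498) = 1/(-333778 + 1/498) = 1/(-166221443/498) = -498/166221443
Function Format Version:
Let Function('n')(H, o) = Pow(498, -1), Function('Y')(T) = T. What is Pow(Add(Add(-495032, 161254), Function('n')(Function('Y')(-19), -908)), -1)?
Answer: Rational(-498, 166221443) ≈ -2.9960e-6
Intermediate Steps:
Function('n')(H, o) = Rational(1, 498)
Pow(Add(Add(-495032, 161254), Function('n')(Function('Y')(-19), -908)), -1) = Pow(Add(Add(-495032, 161254), Rational(1, 498)), -1) = Pow(Add(-333778, Rational(1, 498)), -1) = Pow(Rational(-166221443, 498), -1) = Rational(-498, 166221443)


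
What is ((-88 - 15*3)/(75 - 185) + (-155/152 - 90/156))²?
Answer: 1774178641/11811342400 ≈ 0.15021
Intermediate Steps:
((-88 - 15*3)/(75 - 185) + (-155/152 - 90/156))² = ((-88 - 45)/(-110) + (-155*1/152 - 90*1/156))² = (-133*(-1/110) + (-155/152 - 15/26))² = (133/110 - 3155/1976)² = (-42121/108680)² = 1774178641/11811342400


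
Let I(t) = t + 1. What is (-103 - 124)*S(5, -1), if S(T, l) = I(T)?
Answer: -1362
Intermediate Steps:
I(t) = 1 + t
S(T, l) = 1 + T
(-103 - 124)*S(5, -1) = (-103 - 124)*(1 + 5) = -227*6 = -1362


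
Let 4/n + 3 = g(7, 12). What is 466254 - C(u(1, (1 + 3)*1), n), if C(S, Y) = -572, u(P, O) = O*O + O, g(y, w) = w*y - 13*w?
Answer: 466826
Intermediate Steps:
g(y, w) = -13*w + w*y
u(P, O) = O + O**2 (u(P, O) = O**2 + O = O + O**2)
n = -4/75 (n = 4/(-3 + 12*(-13 + 7)) = 4/(-3 + 12*(-6)) = 4/(-3 - 72) = 4/(-75) = 4*(-1/75) = -4/75 ≈ -0.053333)
466254 - C(u(1, (1 + 3)*1), n) = 466254 - 1*(-572) = 466254 + 572 = 466826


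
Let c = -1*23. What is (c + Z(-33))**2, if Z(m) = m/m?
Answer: 484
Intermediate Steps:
Z(m) = 1
c = -23
(c + Z(-33))**2 = (-23 + 1)**2 = (-22)**2 = 484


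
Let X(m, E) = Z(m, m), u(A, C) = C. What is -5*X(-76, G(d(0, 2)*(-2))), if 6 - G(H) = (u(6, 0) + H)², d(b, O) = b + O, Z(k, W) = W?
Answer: 380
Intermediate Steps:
d(b, O) = O + b
G(H) = 6 - H² (G(H) = 6 - (0 + H)² = 6 - H²)
X(m, E) = m
-5*X(-76, G(d(0, 2)*(-2))) = -5*(-76) = 380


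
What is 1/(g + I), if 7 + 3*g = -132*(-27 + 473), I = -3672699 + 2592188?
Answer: -3/3300412 ≈ -9.0898e-7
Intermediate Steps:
I = -1080511
g = -58879/3 (g = -7/3 + (-132*(-27 + 473))/3 = -7/3 + (-132*446)/3 = -7/3 + (⅓)*(-58872) = -7/3 - 19624 = -58879/3 ≈ -19626.)
1/(g + I) = 1/(-58879/3 - 1080511) = 1/(-3300412/3) = -3/3300412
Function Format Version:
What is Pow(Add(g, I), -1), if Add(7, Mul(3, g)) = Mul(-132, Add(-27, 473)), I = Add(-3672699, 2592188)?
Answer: Rational(-3, 3300412) ≈ -9.0898e-7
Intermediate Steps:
I = -1080511
g = Rational(-58879, 3) (g = Add(Rational(-7, 3), Mul(Rational(1, 3), Mul(-132, Add(-27, 473)))) = Add(Rational(-7, 3), Mul(Rational(1, 3), Mul(-132, 446))) = Add(Rational(-7, 3), Mul(Rational(1, 3), -58872)) = Add(Rational(-7, 3), -19624) = Rational(-58879, 3) ≈ -19626.)
Pow(Add(g, I), -1) = Pow(Add(Rational(-58879, 3), -1080511), -1) = Pow(Rational(-3300412, 3), -1) = Rational(-3, 3300412)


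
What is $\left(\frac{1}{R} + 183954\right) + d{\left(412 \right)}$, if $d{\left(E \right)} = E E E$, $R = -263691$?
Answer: $\frac{18489612637061}{263691} \approx 7.0119 \cdot 10^{7}$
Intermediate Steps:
$d{\left(E \right)} = E^{3}$ ($d{\left(E \right)} = E^{2} E = E^{3}$)
$\left(\frac{1}{R} + 183954\right) + d{\left(412 \right)} = \left(\frac{1}{-263691} + 183954\right) + 412^{3} = \left(- \frac{1}{263691} + 183954\right) + 69934528 = \frac{48507014213}{263691} + 69934528 = \frac{18489612637061}{263691}$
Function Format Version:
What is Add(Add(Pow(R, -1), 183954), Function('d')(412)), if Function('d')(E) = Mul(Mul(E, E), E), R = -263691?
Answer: Rational(18489612637061, 263691) ≈ 7.0119e+7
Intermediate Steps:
Function('d')(E) = Pow(E, 3) (Function('d')(E) = Mul(Pow(E, 2), E) = Pow(E, 3))
Add(Add(Pow(R, -1), 183954), Function('d')(412)) = Add(Add(Pow(-263691, -1), 183954), Pow(412, 3)) = Add(Add(Rational(-1, 263691), 183954), 69934528) = Add(Rational(48507014213, 263691), 69934528) = Rational(18489612637061, 263691)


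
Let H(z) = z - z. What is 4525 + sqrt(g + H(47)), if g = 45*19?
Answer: 4525 + 3*sqrt(95) ≈ 4554.2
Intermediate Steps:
g = 855
H(z) = 0
4525 + sqrt(g + H(47)) = 4525 + sqrt(855 + 0) = 4525 + sqrt(855) = 4525 + 3*sqrt(95)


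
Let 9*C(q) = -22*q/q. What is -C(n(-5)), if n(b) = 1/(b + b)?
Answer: 22/9 ≈ 2.4444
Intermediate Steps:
n(b) = 1/(2*b)
C(q) = -22/9 (C(q) = (-22*q/q)/9 = (-22*1)/9 = (⅑)*(-22) = -22/9)
-C(n(-5)) = -1*(-22/9) = 22/9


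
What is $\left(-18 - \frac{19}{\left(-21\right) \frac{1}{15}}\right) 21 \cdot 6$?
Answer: $-558$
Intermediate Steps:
$\left(-18 - \frac{19}{\left(-21\right) \frac{1}{15}}\right) 21 \cdot 6 = \left(-18 - \frac{19}{- \frac{7}{5}}\right) 21 \cdot 6 = \left(-18 - 19 \left(- \frac{5}{7}\right)\right) 21 \cdot 6 = \left(-18 - - \frac{95}{7}\right) 21 \cdot 6 = \left(-18 + \frac{95}{7}\right) 21 \cdot 6 = \left(- \frac{31}{7}\right) 21 \cdot 6 = \left(-93\right) 6 = -558$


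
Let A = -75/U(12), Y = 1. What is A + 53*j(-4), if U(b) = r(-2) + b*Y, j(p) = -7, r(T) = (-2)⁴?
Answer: -10463/28 ≈ -373.68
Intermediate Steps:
r(T) = 16
U(b) = 16 + b (U(b) = 16 + b*1 = 16 + b)
A = -75/28 (A = -75/(16 + 12) = -75/28 ≈ -2.6786)
A + 53*j(-4) = -75/28 + 53*(-7) = -75/28 - 371 = -10463/28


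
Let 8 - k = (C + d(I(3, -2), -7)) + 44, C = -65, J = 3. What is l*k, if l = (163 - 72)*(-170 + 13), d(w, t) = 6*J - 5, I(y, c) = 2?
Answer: -228592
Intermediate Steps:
d(w, t) = 13 (d(w, t) = 6*3 - 5 = 18 - 5 = 13)
l = -14287 (l = 91*(-157) = -14287)
k = 16 (k = 8 - ((-65 + 13) + 44) = 8 - (-52 + 44) = 8 - 1*(-8) = 8 + 8 = 16)
l*k = -14287*16 = -228592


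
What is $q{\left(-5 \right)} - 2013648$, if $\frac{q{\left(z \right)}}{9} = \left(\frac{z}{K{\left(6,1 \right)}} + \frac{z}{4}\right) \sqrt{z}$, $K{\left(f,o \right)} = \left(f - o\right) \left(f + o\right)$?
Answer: $-2013648 - \frac{351 i \sqrt{5}}{28} \approx -2.0136 \cdot 10^{6} - 28.031 i$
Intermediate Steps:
$K{\left(f,o \right)} = \left(f + o\right) \left(f - o\right)$
$q{\left(z \right)} = \frac{351 z^{\frac{3}{2}}}{140}$ ($q{\left(z \right)} = 9 \left(\frac{z}{6^{2} - 1^{2}} + \frac{z}{4}\right) \sqrt{z} = 9 \left(\frac{z}{36 - 1} + z \frac{1}{4}\right) \sqrt{z} = 9 \left(\frac{z}{36 - 1} + \frac{z}{4}\right) \sqrt{z} = 9 \left(\frac{z}{35} + \frac{z}{4}\right) \sqrt{z} = 9 \frac{39 z}{140} \sqrt{z} = 9 \frac{39 z^{\frac{3}{2}}}{140} = \frac{351 z^{\frac{3}{2}}}{140}$)
$q{\left(-5 \right)} - 2013648 = \frac{351 \left(-5\right)^{\frac{3}{2}}}{140} - 2013648 = \frac{351 \left(- 5 i \sqrt{5}\right)}{140} - 2013648 = - \frac{351 i \sqrt{5}}{28} - 2013648 = -2013648 - \frac{351 i \sqrt{5}}{28}$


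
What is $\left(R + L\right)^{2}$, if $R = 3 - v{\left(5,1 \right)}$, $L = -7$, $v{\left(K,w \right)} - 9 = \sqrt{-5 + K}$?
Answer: $169$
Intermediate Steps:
$v{\left(K,w \right)} = 9 + \sqrt{-5 + K}$
$R = -6$ ($R = 3 - \left(9 + \sqrt{-5 + 5}\right) = 3 - \left(9 + \sqrt{0}\right) = 3 - \left(9 + 0\right) = 3 - 9 = -6$)
$\left(R + L\right)^{2} = \left(-6 - 7\right)^{2} = \left(-13\right)^{2} = 169$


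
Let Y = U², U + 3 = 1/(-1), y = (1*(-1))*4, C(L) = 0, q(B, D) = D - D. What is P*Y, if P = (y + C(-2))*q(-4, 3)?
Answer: 0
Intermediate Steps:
q(B, D) = 0
y = -4 (y = -1*4 = -4)
U = -4 (U = -3 + 1/(-1) = -3 - 1 = -4)
P = 0 (P = (-4 + 0)*0 = -4*0 = 0)
Y = 16 (Y = (-4)² = 16)
P*Y = 0*16 = 0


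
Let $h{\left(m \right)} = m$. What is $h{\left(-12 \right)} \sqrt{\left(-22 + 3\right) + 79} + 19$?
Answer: $19 - 24 \sqrt{15} \approx -73.952$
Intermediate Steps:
$h{\left(-12 \right)} \sqrt{\left(-22 + 3\right) + 79} + 19 = - 12 \sqrt{\left(-22 + 3\right) + 79} + 19 = - 12 \sqrt{-19 + 79} + 19 = - 12 \sqrt{60} + 19 = - 12 \cdot 2 \sqrt{15} + 19 = - 24 \sqrt{15} + 19 = 19 - 24 \sqrt{15}$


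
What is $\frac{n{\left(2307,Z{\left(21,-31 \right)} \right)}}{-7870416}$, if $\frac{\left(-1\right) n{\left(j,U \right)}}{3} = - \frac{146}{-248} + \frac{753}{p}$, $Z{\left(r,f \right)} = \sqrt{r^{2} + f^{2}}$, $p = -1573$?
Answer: $\frac{21457}{511713460544} \approx 4.1932 \cdot 10^{-8}$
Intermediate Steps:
$Z{\left(r,f \right)} = \sqrt{f^{2} + r^{2}}$
$n{\left(j,U \right)} = - \frac{64371}{195052}$ ($n{\left(j,U \right)} = - 3 \left(- \frac{146}{-248} + \frac{753}{-1573}\right) = - 3 \left(\left(-146\right) \left(- \frac{1}{248}\right) + 753 \left(- \frac{1}{1573}\right)\right) = - 3 \left(\frac{73}{124} - \frac{753}{1573}\right) = \left(-3\right) \frac{21457}{195052} = - \frac{64371}{195052}$)
$\frac{n{\left(2307,Z{\left(21,-31 \right)} \right)}}{-7870416} = - \frac{64371}{195052 \left(-7870416\right)} = \left(- \frac{64371}{195052}\right) \left(- \frac{1}{7870416}\right) = \frac{21457}{511713460544}$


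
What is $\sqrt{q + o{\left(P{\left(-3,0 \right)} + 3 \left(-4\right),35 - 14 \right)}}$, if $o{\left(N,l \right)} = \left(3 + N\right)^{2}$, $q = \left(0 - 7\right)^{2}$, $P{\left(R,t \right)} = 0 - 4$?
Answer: $\sqrt{218} \approx 14.765$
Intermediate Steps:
$P{\left(R,t \right)} = -4$ ($P{\left(R,t \right)} = 0 - 4 = -4$)
$q = 49$ ($q = \left(-7\right)^{2} = 49$)
$\sqrt{q + o{\left(P{\left(-3,0 \right)} + 3 \left(-4\right),35 - 14 \right)}} = \sqrt{49 + \left(3 + \left(-4 + 3 \left(-4\right)\right)\right)^{2}} = \sqrt{49 + \left(3 - 16\right)^{2}} = \sqrt{49 + \left(-13\right)^{2}} = \sqrt{49 + 169} = \sqrt{218}$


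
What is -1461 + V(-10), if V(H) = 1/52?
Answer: -75971/52 ≈ -1461.0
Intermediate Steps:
V(H) = 1/52
-1461 + V(-10) = -1461 + 1/52 = -75971/52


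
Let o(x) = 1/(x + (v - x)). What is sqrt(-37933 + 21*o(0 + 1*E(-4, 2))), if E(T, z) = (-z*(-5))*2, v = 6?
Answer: I*sqrt(151718)/2 ≈ 194.75*I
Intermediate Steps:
E(T, z) = 10*z (E(T, z) = (5*z)*2 = 10*z)
o(x) = 1/6 (o(x) = 1/(x + (6 - x)) = 1/6)
sqrt(-37933 + 21*o(0 + 1*E(-4, 2))) = sqrt(-37933 + 21*(1/6)) = sqrt(-37933 + 7/2) = sqrt(-75859/2) = I*sqrt(151718)/2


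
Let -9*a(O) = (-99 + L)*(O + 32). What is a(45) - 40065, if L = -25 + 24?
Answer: -352885/9 ≈ -39209.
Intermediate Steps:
L = -1
a(O) = 3200/9 + 100*O/9 (a(O) = -(-99 - 1)*(O + 32)/9 = -(-100)*(32 + O)/9 = -(-3200 - 100*O)/9 = 3200/9 + 100*O/9)
a(45) - 40065 = (3200/9 + (100/9)*45) - 40065 = (3200/9 + 500) - 40065 = 7700/9 - 40065 = -352885/9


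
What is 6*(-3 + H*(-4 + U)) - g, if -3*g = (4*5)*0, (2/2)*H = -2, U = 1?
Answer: 18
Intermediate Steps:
H = -2
g = 0 (g = -4*5*0/3 = -20*0/3 = -⅓*0 = 0)
6*(-3 + H*(-4 + U)) - g = 6*(-3 - 2*(-4 + 1)) - 1*0 = 6*(-3 - 2*(-3)) + 0 = 6*(-3 + 6) + 0 = 6*3 + 0 = 18 + 0 = 18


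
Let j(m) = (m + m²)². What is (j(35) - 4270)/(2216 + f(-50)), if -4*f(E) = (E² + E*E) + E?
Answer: 3166660/1957 ≈ 1618.1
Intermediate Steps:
f(E) = -E²/2 - E/4 (f(E) = -((E² + E*E) + E)/4 = -((E² + E²) + E)/4 = -(2*E² + E)/4 = -(E + 2*E²)/4 = -E²/2 - E/4)
(j(35) - 4270)/(2216 + f(-50)) = (35²*(1 + 35)² - 4270)/(2216 - ¼*(-50)*(1 + 2*(-50))) = (1225*36² - 4270)/(2216 - ¼*(-50)*(1 - 100)) = (1225*1296 - 4270)/(2216 - ¼*(-50)*(-99)) = (1587600 - 4270)/(2216 - 2475/2) = 1583330/(1957/2) = 1583330*(2/1957) = 3166660/1957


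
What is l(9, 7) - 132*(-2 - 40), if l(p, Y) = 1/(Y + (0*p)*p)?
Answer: 38809/7 ≈ 5544.1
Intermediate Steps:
l(p, Y) = 1/Y (l(p, Y) = 1/(Y + 0*p) = 1/(Y + 0) = 1/Y)
l(9, 7) - 132*(-2 - 40) = 1/7 - 132*(-2 - 40) = ⅐ - 132*(-42) = ⅐ + 5544 = 38809/7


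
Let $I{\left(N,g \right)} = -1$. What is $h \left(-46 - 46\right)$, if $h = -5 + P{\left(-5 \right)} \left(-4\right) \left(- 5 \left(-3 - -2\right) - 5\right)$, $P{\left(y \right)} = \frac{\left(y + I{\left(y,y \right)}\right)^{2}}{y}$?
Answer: $460$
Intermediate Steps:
$P{\left(y \right)} = \frac{\left(-1 + y\right)^{2}}{y}$ ($P{\left(y \right)} = \frac{\left(y - 1\right)^{2}}{y} = \frac{\left(-1 + y\right)^{2}}{y}$)
$h = -5$ ($h = -5 + \frac{\left(-1 - 5\right)^{2}}{-5} \left(-4\right) \left(- 5 \left(-3 - -2\right) - 5\right) = -5 + - \frac{\left(-6\right)^{2}}{5} \left(-4\right) \left(- 5 \left(-3 + 2\right) - 5\right) = -5 + \left(- \frac{1}{5}\right) 36 \left(-4\right) \left(\left(-5\right) \left(-1\right) - 5\right) = -5 + \left(- \frac{36}{5}\right) \left(-4\right) \left(5 - 5\right) = -5 + \frac{144}{5} \cdot 0 = -5 + 0 = -5$)
$h \left(-46 - 46\right) = - 5 \left(-46 - 46\right) = \left(-5\right) \left(-92\right) = 460$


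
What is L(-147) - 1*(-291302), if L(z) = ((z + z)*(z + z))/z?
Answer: 290714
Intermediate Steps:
L(z) = 4*z (L(z) = ((2*z)*(2*z))/z = (4*z²)/z = 4*z)
L(-147) - 1*(-291302) = 4*(-147) - 1*(-291302) = -588 + 291302 = 290714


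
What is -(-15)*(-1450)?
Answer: -21750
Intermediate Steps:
-(-15)*(-1450) = -1*21750 = -21750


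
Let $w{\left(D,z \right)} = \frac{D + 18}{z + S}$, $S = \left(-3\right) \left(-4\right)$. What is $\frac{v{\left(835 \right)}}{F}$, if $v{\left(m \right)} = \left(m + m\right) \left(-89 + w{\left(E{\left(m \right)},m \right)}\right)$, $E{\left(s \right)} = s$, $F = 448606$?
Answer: $- \frac{62232550}{189984641} \approx -0.32757$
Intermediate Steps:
$S = 12$
$w{\left(D,z \right)} = \frac{18 + D}{12 + z}$ ($w{\left(D,z \right)} = \frac{D + 18}{z + 12} = \frac{18 + D}{12 + z}$)
$v{\left(m \right)} = 2 m \left(-89 + \frac{18 + m}{12 + m}\right)$ ($v{\left(m \right)} = \left(m + m\right) \left(-89 + \frac{18 + m}{12 + m}\right) = 2 m \left(-89 + \frac{18 + m}{12 + m}\right)$)
$\frac{v{\left(835 \right)}}{F} = \frac{\left(-4\right) 835 \frac{1}{12 + 835} \left(525 + 44 \cdot 835\right)}{448606} = \left(-4\right) 835 \cdot \frac{1}{847} \left(525 + 36740\right) \frac{1}{448606} = \left(-4\right) 835 \cdot \frac{1}{847} \cdot 37265 \cdot \frac{1}{448606} = \left(- \frac{124465100}{847}\right) \frac{1}{448606} = - \frac{62232550}{189984641}$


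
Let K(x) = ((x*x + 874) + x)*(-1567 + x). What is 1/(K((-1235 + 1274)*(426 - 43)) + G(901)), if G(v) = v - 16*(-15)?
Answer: 1/2983245159741 ≈ 3.3521e-13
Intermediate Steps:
G(v) = 240 + v (G(v) = v + 240 = 240 + v)
K(x) = (-1567 + x)*(874 + x + x**2) (K(x) = ((x**2 + 874) + x)*(-1567 + x) = ((874 + x**2) + x)*(-1567 + x) = (874 + x + x**2)*(-1567 + x) = (-1567 + x)*(874 + x + x**2))
1/(K((-1235 + 1274)*(426 - 43)) + G(901)) = 1/((-1369558 + ((-1235 + 1274)*(426 - 43))**3 - 1566*(-1235 + 1274)**2*(426 - 43)**2 - 693*(-1235 + 1274)*(426 - 43)) + (240 + 901)) = 1/((-1369558 + (39*383)**3 - 1566*(39*383)**2 - 27027*383) + 1141) = 1/((-1369558 + 14937**3 - 1566*14937**2 - 693*14937) + 1141) = 1/((-1369558 + 3332653354953 - 1566*223113969 - 10351341) + 1141) = 1/((-1369558 + 3332653354953 - 349396475454 - 10351341) + 1141) = 1/(2983245158600 + 1141) = 1/2983245159741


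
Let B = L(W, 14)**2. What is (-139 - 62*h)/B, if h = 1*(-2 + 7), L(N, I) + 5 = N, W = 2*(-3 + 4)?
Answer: -449/9 ≈ -49.889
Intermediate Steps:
W = 2 (W = 2*1 = 2)
L(N, I) = -5 + N
h = 5 (h = 1*5 = 5)
B = 9 (B = (-5 + 2)**2 = (-3)**2 = 9)
(-139 - 62*h)/B = (-139 - 62*5)/9 = (-139 - 310)*(1/9) = -449*1/9 = -449/9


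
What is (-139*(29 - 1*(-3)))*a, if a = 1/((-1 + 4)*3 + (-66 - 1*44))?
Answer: 4448/101 ≈ 44.040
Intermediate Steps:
a = -1/101 (a = 1/(3*3 + (-66 - 44)) = 1/(9 - 110) = 1/(-101) = -1/101 ≈ -0.0099010)
(-139*(29 - 1*(-3)))*a = -139*(29 - 1*(-3))*(-1/101) = -139*(29 + 3)*(-1/101) = -139*32*(-1/101) = -4448*(-1/101) = 4448/101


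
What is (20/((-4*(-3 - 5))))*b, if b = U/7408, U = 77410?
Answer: 193525/29632 ≈ 6.5309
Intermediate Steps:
b = 38705/3704 (b = 77410/7408 = 77410*(1/7408) = 38705/3704 ≈ 10.450)
(20/((-4*(-3 - 5))))*b = (20/((-4*(-3 - 5))))*(38705/3704) = (20/((-4*(-8))))*(38705/3704) = (20/32)*(38705/3704) = (20*(1/32))*(38705/3704) = (5/8)*(38705/3704) = 193525/29632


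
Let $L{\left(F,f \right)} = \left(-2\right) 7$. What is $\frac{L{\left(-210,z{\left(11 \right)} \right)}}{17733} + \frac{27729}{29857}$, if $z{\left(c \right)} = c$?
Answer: $\frac{491300359}{529454181} \approx 0.92794$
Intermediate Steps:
$L{\left(F,f \right)} = -14$
$\frac{L{\left(-210,z{\left(11 \right)} \right)}}{17733} + \frac{27729}{29857} = - \frac{14}{17733} + \frac{27729}{29857} = \frac{491300359}{529454181}$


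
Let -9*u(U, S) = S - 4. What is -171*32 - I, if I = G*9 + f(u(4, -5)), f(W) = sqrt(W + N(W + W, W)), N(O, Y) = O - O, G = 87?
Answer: -6256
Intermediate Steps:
N(O, Y) = 0
u(U, S) = 4/9 - S/9 (u(U, S) = -(S - 4)/9 = -(-4 + S)/9 = 4/9 - S/9)
f(W) = sqrt(W) (f(W) = sqrt(W + 0) = sqrt(W))
I = 784 (I = 87*9 + sqrt(4/9 - 1/9*(-5)) = 783 + sqrt(4/9 + 5/9) = 783 + sqrt(1) = 783 + 1 = 784)
-171*32 - I = -171*32 - 1*784 = -5472 - 784 = -6256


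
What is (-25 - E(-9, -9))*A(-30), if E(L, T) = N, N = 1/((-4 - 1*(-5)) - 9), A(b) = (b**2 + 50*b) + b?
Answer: 62685/4 ≈ 15671.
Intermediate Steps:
A(b) = b**2 + 51*b
N = -1/8 (N = 1/((-4 + 5) - 9) = 1/(1 - 9) = 1/(-8) = -1/8 ≈ -0.12500)
E(L, T) = -1/8
(-25 - E(-9, -9))*A(-30) = (-25 - 1*(-1/8))*(-30*(51 - 30)) = (-25 + 1/8)*(-30*21) = -199/8*(-630) = 62685/4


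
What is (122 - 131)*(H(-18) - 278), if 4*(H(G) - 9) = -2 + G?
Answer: 2466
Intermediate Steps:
H(G) = 17/2 + G/4 (H(G) = 9 + (-2 + G)/4 = 9 + (-½ + G/4) = 17/2 + G/4)
(122 - 131)*(H(-18) - 278) = (122 - 131)*((17/2 + (¼)*(-18)) - 278) = -9*((17/2 - 9/2) - 278) = -9*(4 - 278) = -9*(-274) = 2466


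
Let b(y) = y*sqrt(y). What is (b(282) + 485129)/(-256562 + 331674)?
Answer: 485129/75112 + 141*sqrt(282)/37556 ≈ 6.5218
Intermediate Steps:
b(y) = y**(3/2)
(b(282) + 485129)/(-256562 + 331674) = (282**(3/2) + 485129)/(-256562 + 331674) = (282*sqrt(282) + 485129)/75112 = (485129 + 282*sqrt(282))*(1/75112) = 485129/75112 + 141*sqrt(282)/37556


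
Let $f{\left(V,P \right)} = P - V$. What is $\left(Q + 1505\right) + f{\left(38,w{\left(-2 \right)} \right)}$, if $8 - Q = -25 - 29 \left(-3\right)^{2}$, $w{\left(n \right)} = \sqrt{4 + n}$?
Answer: $1761 + \sqrt{2} \approx 1762.4$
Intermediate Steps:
$Q = 294$ ($Q = 8 - \left(-25 - 29 \left(-3\right)^{2}\right) = 8 - \left(-25 - 261\right) = 8 - -286 = 8 + 286 = 294$)
$\left(Q + 1505\right) + f{\left(38,w{\left(-2 \right)} \right)} = \left(294 + 1505\right) + \left(\sqrt{4 - 2} - 38\right) = 1799 - \left(38 - \sqrt{2}\right) = 1761 + \sqrt{2}$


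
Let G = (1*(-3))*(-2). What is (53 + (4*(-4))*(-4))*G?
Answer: 702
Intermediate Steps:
G = 6 (G = -3*(-2) = 6)
(53 + (4*(-4))*(-4))*G = (53 + (4*(-4))*(-4))*6 = (53 - 16*(-4))*6 = (53 + 64)*6 = 117*6 = 702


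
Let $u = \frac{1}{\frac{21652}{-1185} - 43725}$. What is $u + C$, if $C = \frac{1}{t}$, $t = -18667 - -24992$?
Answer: $\frac{44340652}{327861289525} \approx 0.00013524$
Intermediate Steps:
$t = 6325$ ($t = -18667 + 24992 = 6325$)
$C = \frac{1}{6325} \approx 0.0001581$
$u = - \frac{1185}{51835777}$ ($u = \frac{1}{21652 \left(- \frac{1}{1185}\right) - 43725} = \frac{1}{- \frac{21652}{1185} - 43725} = \frac{1}{- \frac{51835777}{1185}} = - \frac{1185}{51835777} \approx -2.2861 \cdot 10^{-5}$)
$u + C = - \frac{1185}{51835777} + \frac{1}{6325} = \frac{44340652}{327861289525}$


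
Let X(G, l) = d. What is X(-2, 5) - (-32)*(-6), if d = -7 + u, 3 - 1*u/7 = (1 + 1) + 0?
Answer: -192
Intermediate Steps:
u = 7 (u = 21 - 7*((1 + 1) + 0) = 21 - 7*(2 + 0) = 21 - 7*2 = 21 - 14 = 7)
d = 0 (d = -7 + 7 = 0)
X(G, l) = 0
X(-2, 5) - (-32)*(-6) = 0 - (-32)*(-6) = 0 - 1*192 = 0 - 192 = -192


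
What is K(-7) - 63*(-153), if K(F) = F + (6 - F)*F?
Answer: 9541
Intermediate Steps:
K(F) = F + F*(6 - F)
K(-7) - 63*(-153) = -7*(7 - 1*(-7)) - 63*(-153) = -7*(7 + 7) + 9639 = -7*14 + 9639 = -98 + 9639 = 9541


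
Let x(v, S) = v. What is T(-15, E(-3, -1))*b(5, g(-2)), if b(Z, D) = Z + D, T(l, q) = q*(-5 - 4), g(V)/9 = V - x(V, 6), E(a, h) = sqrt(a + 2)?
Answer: -45*I ≈ -45.0*I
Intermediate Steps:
E(a, h) = sqrt(2 + a)
g(V) = 0 (g(V) = 9*(V - V) = 9*0 = 0)
T(l, q) = -9*q (T(l, q) = q*(-9) = -9*q)
b(Z, D) = D + Z
T(-15, E(-3, -1))*b(5, g(-2)) = (-9*sqrt(2 - 3))*(0 + 5) = -9*I*5 = -45*I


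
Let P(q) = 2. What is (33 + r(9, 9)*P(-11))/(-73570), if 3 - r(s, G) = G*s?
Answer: 123/73570 ≈ 0.0016719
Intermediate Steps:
r(s, G) = 3 - G*s
(33 + r(9, 9)*P(-11))/(-73570) = (33 + (3 - 1*9*9)*2)/(-73570) = (33 + (3 - 81)*2)*(-1/73570) = (33 - 78*2)*(-1/73570) = (33 - 156)*(-1/73570) = -123*(-1/73570) = 123/73570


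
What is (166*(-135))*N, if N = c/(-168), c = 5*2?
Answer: 18675/14 ≈ 1333.9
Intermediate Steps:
c = 10
N = -5/84 (N = 10/(-168) = 10*(-1/168) = -5/84 ≈ -0.059524)
(166*(-135))*N = (166*(-135))*(-5/84) = -22410*(-5/84) = 18675/14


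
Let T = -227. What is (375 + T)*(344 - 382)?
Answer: -5624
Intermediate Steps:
(375 + T)*(344 - 382) = (375 - 227)*(344 - 382) = 148*(-38) = -5624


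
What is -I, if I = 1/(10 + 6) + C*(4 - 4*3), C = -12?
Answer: -1537/16 ≈ -96.063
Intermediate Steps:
I = 1537/16 (I = 1/(10 + 6) - 12*(4 - 4*3) = 1/16 - 12*(4 - 12) = 1/16 - 12*(-8) = 1/16 + 96 = 1537/16 ≈ 96.063)
-I = -1*1537/16 = -1537/16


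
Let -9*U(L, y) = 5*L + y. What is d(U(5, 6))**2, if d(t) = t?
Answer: 961/81 ≈ 11.864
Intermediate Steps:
U(L, y) = -5*L/9 - y/9 (U(L, y) = -(5*L + y)/9 = -(y + 5*L)/9 = -5*L/9 - y/9)
d(U(5, 6))**2 = (-5/9*5 - 1/9*6)**2 = (-25/9 - 2/3)**2 = (-31/9)**2 = 961/81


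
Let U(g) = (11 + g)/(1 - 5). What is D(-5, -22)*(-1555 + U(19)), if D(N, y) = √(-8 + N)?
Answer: -3125*I*√13/2 ≈ -5633.7*I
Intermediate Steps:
U(g) = -11/4 - g/4 (U(g) = (11 + g)/(-4) = (11 + g)*(-¼) = -11/4 - g/4)
D(-5, -22)*(-1555 + U(19)) = √(-8 - 5)*(-1555 + (-11/4 - ¼*19)) = √(-13)*(-1555 + (-11/4 - 19/4)) = (I*√13)*(-1555 - 15/2) = (I*√13)*(-3125/2) = -3125*I*√13/2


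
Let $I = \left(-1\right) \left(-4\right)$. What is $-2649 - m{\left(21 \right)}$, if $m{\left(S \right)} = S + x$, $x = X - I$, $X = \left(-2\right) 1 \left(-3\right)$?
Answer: $-2672$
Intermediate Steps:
$X = 6$ ($X = \left(-2\right) \left(-3\right) = 6$)
$I = 4$
$x = 2$ ($x = 6 - 4 = 2$)
$m{\left(S \right)} = 2 + S$ ($m{\left(S \right)} = S + 2 = 2 + S$)
$-2649 - m{\left(21 \right)} = -2649 - \left(2 + 21\right) = -2649 - 23 = -2672$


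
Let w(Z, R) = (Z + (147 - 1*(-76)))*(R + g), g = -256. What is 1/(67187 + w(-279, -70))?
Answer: 1/85443 ≈ 1.1704e-5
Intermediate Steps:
w(Z, R) = (-256 + R)*(223 + Z) (w(Z, R) = (Z + (147 - 1*(-76)))*(R - 256) = (Z + (147 + 76))*(-256 + R) = (Z + 223)*(-256 + R) = (223 + Z)*(-256 + R) = (-256 + R)*(223 + Z))
1/(67187 + w(-279, -70)) = 1/(67187 + (-57088 - 256*(-279) + 223*(-70) - 70*(-279))) = 1/(67187 + (-57088 + 71424 - 15610 + 19530)) = 1/(67187 + 18256) = 1/85443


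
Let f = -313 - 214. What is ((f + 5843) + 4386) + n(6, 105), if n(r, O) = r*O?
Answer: 10332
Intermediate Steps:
f = -527
n(r, O) = O*r
((f + 5843) + 4386) + n(6, 105) = ((-527 + 5843) + 4386) + 105*6 = (5316 + 4386) + 630 = 9702 + 630 = 10332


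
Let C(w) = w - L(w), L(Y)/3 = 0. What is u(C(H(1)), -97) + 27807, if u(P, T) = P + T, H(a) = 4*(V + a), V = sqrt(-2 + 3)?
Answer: 27718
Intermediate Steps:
L(Y) = 0 (L(Y) = 3*0 = 0)
V = 1 (V = sqrt(1) = 1)
H(a) = 4 + 4*a (H(a) = 4*(1 + a) = 4 + 4*a)
C(w) = w (C(w) = w - 1*0 = w + 0 = w)
u(C(H(1)), -97) + 27807 = ((4 + 4*1) - 97) + 27807 = ((4 + 4) - 97) + 27807 = (8 - 97) + 27807 = -89 + 27807 = 27718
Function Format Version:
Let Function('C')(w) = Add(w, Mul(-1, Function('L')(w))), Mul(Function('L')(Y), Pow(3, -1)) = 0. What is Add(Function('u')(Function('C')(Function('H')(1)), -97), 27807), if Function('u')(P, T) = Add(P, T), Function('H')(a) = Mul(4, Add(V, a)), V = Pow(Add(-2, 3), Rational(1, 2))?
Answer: 27718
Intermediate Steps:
Function('L')(Y) = 0 (Function('L')(Y) = Mul(3, 0) = 0)
V = 1 (V = Pow(1, Rational(1, 2)) = 1)
Function('H')(a) = Add(4, Mul(4, a)) (Function('H')(a) = Mul(4, Add(1, a)) = Add(4, Mul(4, a)))
Function('C')(w) = w (Function('C')(w) = Add(w, Mul(-1, 0)) = Add(w, 0) = w)
Add(Function('u')(Function('C')(Function('H')(1)), -97), 27807) = Add(Add(Add(4, Mul(4, 1)), -97), 27807) = Add(Add(Add(4, 4), -97), 27807) = Add(Add(8, -97), 27807) = Add(-89, 27807) = 27718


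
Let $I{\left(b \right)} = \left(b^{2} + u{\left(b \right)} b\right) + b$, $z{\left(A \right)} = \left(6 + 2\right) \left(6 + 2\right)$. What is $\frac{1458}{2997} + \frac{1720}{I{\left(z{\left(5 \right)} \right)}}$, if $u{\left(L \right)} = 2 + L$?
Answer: $\frac{26819}{38776} \approx 0.69164$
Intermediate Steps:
$z{\left(A \right)} = 64$ ($z{\left(A \right)} = 8 \cdot 8 = 64$)
$I{\left(b \right)} = b + b^{2} + b \left(2 + b\right)$ ($I{\left(b \right)} = \left(b^{2} + \left(2 + b\right) b\right) + b = \left(b^{2} + b \left(2 + b\right)\right) + b = b + b^{2} + b \left(2 + b\right)$)
$\frac{1458}{2997} + \frac{1720}{I{\left(z{\left(5 \right)} \right)}} = \frac{1458}{2997} + \frac{1720}{64 \left(3 + 2 \cdot 64\right)} = 1458 \cdot \frac{1}{2997} + \frac{1720}{64 \left(3 + 128\right)} = \frac{18}{37} + \frac{1720}{64 \cdot 131} = \frac{18}{37} + \frac{1720}{8384} = \frac{18}{37} + 1720 \cdot \frac{1}{8384} = \frac{18}{37} + \frac{215}{1048} = \frac{26819}{38776}$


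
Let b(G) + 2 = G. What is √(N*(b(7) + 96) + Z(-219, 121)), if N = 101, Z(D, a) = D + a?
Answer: √10103 ≈ 100.51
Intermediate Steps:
b(G) = -2 + G
√(N*(b(7) + 96) + Z(-219, 121)) = √(101*((-2 + 7) + 96) + (-219 + 121)) = √(101*(5 + 96) - 98) = √(101*101 - 98) = √(10201 - 98) = √10103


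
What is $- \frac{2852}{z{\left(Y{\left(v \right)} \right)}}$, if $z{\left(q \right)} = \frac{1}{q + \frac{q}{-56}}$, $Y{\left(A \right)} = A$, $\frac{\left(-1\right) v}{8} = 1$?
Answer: $\frac{156860}{7} \approx 22409.0$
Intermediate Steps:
$v = -8$ ($v = \left(-8\right) 1 = -8$)
$z{\left(q \right)} = \frac{56}{55 q}$ ($z{\left(q \right)} = \frac{1}{q + q \left(- \frac{1}{56}\right)} = \frac{1}{q - \frac{q}{56}} = \frac{1}{\frac{55}{56} q} = \frac{56}{55 q}$)
$- \frac{2852}{z{\left(Y{\left(v \right)} \right)}} = - \frac{2852}{\frac{56}{55} \frac{1}{-8}} = - \frac{2852}{\frac{56}{55} \left(- \frac{1}{8}\right)} = - \frac{2852}{- \frac{7}{55}} = \left(-2852\right) \left(- \frac{55}{7}\right) = \frac{156860}{7}$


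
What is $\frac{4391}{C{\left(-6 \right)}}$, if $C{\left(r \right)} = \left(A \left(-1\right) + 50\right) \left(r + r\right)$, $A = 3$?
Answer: $- \frac{4391}{564} \approx -7.7855$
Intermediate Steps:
$C{\left(r \right)} = 94 r$ ($C{\left(r \right)} = \left(3 \left(-1\right) + 50\right) \left(r + r\right) = \left(-3 + 50\right) 2 r = 47 \cdot 2 r = 94 r$)
$\frac{4391}{C{\left(-6 \right)}} = \frac{4391}{94 \left(-6\right)} = \frac{4391}{-564} = 4391 \left(- \frac{1}{564}\right) = - \frac{4391}{564}$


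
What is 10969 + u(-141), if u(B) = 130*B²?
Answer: 2595499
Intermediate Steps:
10969 + u(-141) = 10969 + 130*(-141)² = 10969 + 130*19881 = 10969 + 2584530 = 2595499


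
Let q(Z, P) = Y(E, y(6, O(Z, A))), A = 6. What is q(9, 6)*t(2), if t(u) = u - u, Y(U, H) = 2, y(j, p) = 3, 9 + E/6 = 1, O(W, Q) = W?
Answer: 0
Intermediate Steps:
E = -48 (E = -54 + 6*1 = -54 + 6 = -48)
q(Z, P) = 2
t(u) = 0
q(9, 6)*t(2) = 2*0 = 0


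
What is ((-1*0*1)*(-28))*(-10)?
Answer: 0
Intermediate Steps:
((-1*0*1)*(-28))*(-10) = ((0*1)*(-28))*(-10) = (0*(-28))*(-10) = 0*(-10) = 0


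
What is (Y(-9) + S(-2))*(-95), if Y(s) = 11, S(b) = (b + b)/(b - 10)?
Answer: -3230/3 ≈ -1076.7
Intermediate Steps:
S(b) = 2*b/(-10 + b) (S(b) = (2*b)/(-10 + b) = 2*b/(-10 + b))
(Y(-9) + S(-2))*(-95) = (11 + 2*(-2)/(-10 - 2))*(-95) = (11 + 2*(-2)/(-12))*(-95) = (11 + 2*(-2)*(-1/12))*(-95) = (11 + ⅓)*(-95) = (34/3)*(-95) = -3230/3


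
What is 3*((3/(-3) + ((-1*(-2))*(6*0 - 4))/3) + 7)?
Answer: 10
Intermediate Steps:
3*((3/(-3) + ((-1*(-2))*(6*0 - 4))/3) + 7) = 3*((3*(-⅓) + (2*(0 - 4))*(⅓)) + 7) = 3*((-1 + (2*(-4))*(⅓)) + 7) = 3*((-1 - 8*⅓) + 7) = 3*((-1 - 8/3) + 7) = 3*(-11/3 + 7) = 3*(10/3) = 10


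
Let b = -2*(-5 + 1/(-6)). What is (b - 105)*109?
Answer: -30956/3 ≈ -10319.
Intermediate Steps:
b = 31/3 (b = -2*(-5 + 1*(-⅙)) = -2*(-5 - ⅙) = -2*(-31/6) = 31/3 ≈ 10.333)
(b - 105)*109 = (31/3 - 105)*109 = -284/3*109 = -30956/3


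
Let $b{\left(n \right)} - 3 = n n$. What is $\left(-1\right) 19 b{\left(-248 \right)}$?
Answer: $-1168633$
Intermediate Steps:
$b{\left(n \right)} = 3 + n^{2}$ ($b{\left(n \right)} = 3 + n n = 3 + n^{2}$)
$\left(-1\right) 19 b{\left(-248 \right)} = \left(-1\right) 19 \left(3 + \left(-248\right)^{2}\right) = - 19 \left(3 + 61504\right) = \left(-19\right) 61507 = -1168633$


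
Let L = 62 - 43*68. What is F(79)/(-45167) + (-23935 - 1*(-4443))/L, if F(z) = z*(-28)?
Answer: 443362954/64633977 ≈ 6.8596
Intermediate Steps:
L = -2862 (L = 62 - 2924 = -2862)
F(z) = -28*z
F(79)/(-45167) + (-23935 - 1*(-4443))/L = -28*79/(-45167) + (-23935 - 1*(-4443))/(-2862) = -2212*(-1/45167) + (-23935 + 4443)*(-1/2862) = 2212/45167 - 19492*(-1/2862) = 2212/45167 + 9746/1431 = 443362954/64633977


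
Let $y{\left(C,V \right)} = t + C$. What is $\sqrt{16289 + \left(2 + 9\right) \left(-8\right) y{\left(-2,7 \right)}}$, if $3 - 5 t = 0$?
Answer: $\frac{\sqrt{410305}}{5} \approx 128.11$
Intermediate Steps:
$t = \frac{3}{5}$ ($t = \frac{3}{5} - 0 = \frac{3}{5} + 0 = \frac{3}{5} \approx 0.6$)
$y{\left(C,V \right)} = \frac{3}{5} + C$
$\sqrt{16289 + \left(2 + 9\right) \left(-8\right) y{\left(-2,7 \right)}} = \sqrt{16289 + \left(2 + 9\right) \left(-8\right) \left(\frac{3}{5} - 2\right)} = \sqrt{16289 + 11 \left(-8\right) \left(- \frac{7}{5}\right)} = \sqrt{16289 - - \frac{616}{5}} = \sqrt{16289 + \frac{616}{5}} = \sqrt{\frac{82061}{5}} = \frac{\sqrt{410305}}{5}$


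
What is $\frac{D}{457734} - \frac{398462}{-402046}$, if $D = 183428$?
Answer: $\frac{64034024699}{46007530941} \approx 1.3918$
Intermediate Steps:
$\frac{D}{457734} - \frac{398462}{-402046} = \frac{183428}{457734} - \frac{398462}{-402046} = 183428 \cdot \frac{1}{457734} - - \frac{199231}{201023} = \frac{91714}{228867} + \frac{199231}{201023} = \frac{64034024699}{46007530941}$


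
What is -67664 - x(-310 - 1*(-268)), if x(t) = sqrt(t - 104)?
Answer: -67664 - I*sqrt(146) ≈ -67664.0 - 12.083*I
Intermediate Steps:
x(t) = sqrt(-104 + t)
-67664 - x(-310 - 1*(-268)) = -67664 - sqrt(-104 + (-310 - 1*(-268))) = -67664 - sqrt(-104 + (-310 + 268)) = -67664 - sqrt(-104 - 42) = -67664 - sqrt(-146) = -67664 - I*sqrt(146)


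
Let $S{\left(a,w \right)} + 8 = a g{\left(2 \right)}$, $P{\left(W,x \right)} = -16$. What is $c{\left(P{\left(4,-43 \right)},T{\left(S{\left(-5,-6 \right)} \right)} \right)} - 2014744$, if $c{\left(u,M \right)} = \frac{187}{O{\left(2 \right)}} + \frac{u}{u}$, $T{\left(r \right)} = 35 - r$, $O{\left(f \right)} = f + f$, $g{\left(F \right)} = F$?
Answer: $- \frac{8058785}{4} \approx -2.0147 \cdot 10^{6}$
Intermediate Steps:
$S{\left(a,w \right)} = -8 + 2 a$ ($S{\left(a,w \right)} = -8 + a 2 = -8 + 2 a$)
$O{\left(f \right)} = 2 f$
$c{\left(u,M \right)} = \frac{191}{4}$ ($c{\left(u,M \right)} = \frac{187}{2 \cdot 2} + \frac{u}{u} = \frac{187}{4} + 1 = \frac{191}{4}$)
$c{\left(P{\left(4,-43 \right)},T{\left(S{\left(-5,-6 \right)} \right)} \right)} - 2014744 = \frac{191}{4} - 2014744 = - \frac{8058785}{4}$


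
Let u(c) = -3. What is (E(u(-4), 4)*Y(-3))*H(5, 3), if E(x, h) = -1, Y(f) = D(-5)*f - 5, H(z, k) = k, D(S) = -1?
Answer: 6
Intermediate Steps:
Y(f) = -5 - f (Y(f) = -f - 5 = -5 - f)
(E(u(-4), 4)*Y(-3))*H(5, 3) = -(-5 - 1*(-3))*3 = -(-5 + 3)*3 = -1*(-2)*3 = 2*3 = 6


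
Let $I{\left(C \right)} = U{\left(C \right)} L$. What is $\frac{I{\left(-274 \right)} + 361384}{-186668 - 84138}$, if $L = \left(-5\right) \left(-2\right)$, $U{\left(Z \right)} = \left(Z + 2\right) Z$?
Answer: $- \frac{553332}{135403} \approx -4.0866$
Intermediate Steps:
$U{\left(Z \right)} = Z \left(2 + Z\right)$ ($U{\left(Z \right)} = \left(2 + Z\right) Z = Z \left(2 + Z\right)$)
$L = 10$
$I{\left(C \right)} = 10 C \left(2 + C\right)$ ($I{\left(C \right)} = C \left(2 + C\right) 10 = 10 C \left(2 + C\right)$)
$\frac{I{\left(-274 \right)} + 361384}{-186668 - 84138} = \frac{10 \left(-274\right) \left(2 - 274\right) + 361384}{-186668 - 84138} = \frac{10 \left(-274\right) \left(-272\right) + 361384}{-270806} = \left(745280 + 361384\right) \left(- \frac{1}{270806}\right) = 1106664 \left(- \frac{1}{270806}\right) = - \frac{553332}{135403}$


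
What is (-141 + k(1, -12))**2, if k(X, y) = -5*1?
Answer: 21316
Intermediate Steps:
k(X, y) = -5
(-141 + k(1, -12))**2 = (-141 - 5)**2 = (-146)**2 = 21316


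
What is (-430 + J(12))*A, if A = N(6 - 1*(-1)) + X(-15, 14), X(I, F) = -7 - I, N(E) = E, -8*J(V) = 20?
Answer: -12975/2 ≈ -6487.5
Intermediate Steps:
J(V) = -5/2 (J(V) = -⅛*20 = -5/2)
A = 15 (A = (6 - 1*(-1)) + (-7 - 1*(-15)) = (6 + 1) + (-7 + 15) = 7 + 8 = 15)
(-430 + J(12))*A = (-430 - 5/2)*15 = -865/2*15 = -12975/2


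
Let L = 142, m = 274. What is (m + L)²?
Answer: 173056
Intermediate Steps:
(m + L)² = (274 + 142)² = 416² = 173056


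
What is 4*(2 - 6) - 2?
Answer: -18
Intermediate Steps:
4*(2 - 6) - 2 = 4*(-4) - 2 = -16 - 2 = -18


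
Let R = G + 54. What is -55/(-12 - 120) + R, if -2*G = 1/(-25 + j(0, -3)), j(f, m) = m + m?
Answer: 20249/372 ≈ 54.433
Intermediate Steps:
j(f, m) = 2*m
G = 1/62 (G = -1/(2*(-25 + 2*(-3))) = -1/(2*(-25 - 6)) = -½/(-31) = -½*(-1/31) = 1/62 ≈ 0.016129)
R = 3349/62 (R = 1/62 + 54 = 3349/62 ≈ 54.016)
-55/(-12 - 120) + R = -55/(-12 - 120) + 3349/62 = -55/(-132) + 3349/62 = -55*(-1/132) + 3349/62 = 5/12 + 3349/62 = 20249/372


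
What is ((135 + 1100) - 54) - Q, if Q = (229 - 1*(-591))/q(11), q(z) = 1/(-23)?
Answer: 20041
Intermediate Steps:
q(z) = -1/23
Q = -18860 (Q = (229 - 1*(-591))/(-1/23) = (229 + 591)*(-23) = 820*(-23) = -18860)
((135 + 1100) - 54) - Q = ((135 + 1100) - 54) - 1*(-18860) = (1235 - 54) + 18860 = 1181 + 18860 = 20041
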